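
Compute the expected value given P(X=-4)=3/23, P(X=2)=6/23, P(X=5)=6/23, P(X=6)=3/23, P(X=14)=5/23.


E[X] = sum(x * P(x))
= -4*3/23 + 2*6/23 + 5*6/23 + 6*3/23 + 14*5/23
= 118/23

118/23


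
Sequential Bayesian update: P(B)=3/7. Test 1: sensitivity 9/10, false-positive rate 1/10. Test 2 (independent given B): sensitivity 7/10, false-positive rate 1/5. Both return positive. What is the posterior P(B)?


After test 1: P(+) = 9/10*3/7 + 1/10*4/7 = 31/70
P(B|+) = (27/70)/(31/70) = 27/31
After test 2 (use post1 as new prior): P(+) = 7/10*27/31 + 1/5*4/31 = 197/310
P(B|+,+) = (189/310)/(197/310) = 189/197

189/197


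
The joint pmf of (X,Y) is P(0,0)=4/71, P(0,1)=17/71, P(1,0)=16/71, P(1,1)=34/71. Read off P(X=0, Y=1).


Read from table: P(X=0, Y=1) = 17/71

17/71


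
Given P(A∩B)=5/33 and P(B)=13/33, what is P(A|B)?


P(A|B) = P(A∩B)/P(B) = (5/33)/(13/33) = 5/13

5/13


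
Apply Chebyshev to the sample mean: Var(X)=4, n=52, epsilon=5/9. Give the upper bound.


Var(Xbar) = Var(X)/n = 4/52
Chebyshev: P(|Xbar-mu| >= 5/9) <= Var(Xbar)/(5/9)^2 = (1/13)/(25/81) = 81/325

81/325


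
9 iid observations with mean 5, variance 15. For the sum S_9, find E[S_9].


E[S_n] = n*E[X_1] = 9*5 = 45

45


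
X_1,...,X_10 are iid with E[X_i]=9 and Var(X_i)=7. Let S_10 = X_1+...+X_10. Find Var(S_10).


By independence, Var(S_n) = n*Var(X_1) = 10*7 = 70

70


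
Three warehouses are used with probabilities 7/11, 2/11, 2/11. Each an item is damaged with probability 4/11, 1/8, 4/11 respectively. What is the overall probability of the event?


P(A) = P(A|B1)P(B1) + P(A|B2)P(B2) + P(A|B3)P(B3)
= 4/11*7/11 + 1/8*2/11 + 4/11*2/11
= 28/121 + 1/44 + 8/121 = 155/484

155/484


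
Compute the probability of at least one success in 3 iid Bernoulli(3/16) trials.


P(at least one) = 1 - P(none)
P(none) = (1 - 3/16)^3 = (13/16)^3 = 2197/4096
P(at least one) = 1 - 2197/4096 = 1899/4096

1899/4096


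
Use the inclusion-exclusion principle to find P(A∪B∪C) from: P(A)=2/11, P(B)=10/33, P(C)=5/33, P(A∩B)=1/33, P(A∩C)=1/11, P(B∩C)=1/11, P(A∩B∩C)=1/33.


P(A∪B∪C) = P(A)+P(B)+P(C) - P(AB)-P(AC)-P(BC) + P(ABC)
= 2/11+10/33+5/33 - 1/33-1/11-1/11 + 1/33
= 5/11

5/11


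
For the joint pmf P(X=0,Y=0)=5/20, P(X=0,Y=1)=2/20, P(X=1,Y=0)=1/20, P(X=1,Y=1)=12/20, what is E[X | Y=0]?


P(Y=0) = 6/20
E[X|Y=0] = (0*5 + 1*1)/6 = 1/6

1/6


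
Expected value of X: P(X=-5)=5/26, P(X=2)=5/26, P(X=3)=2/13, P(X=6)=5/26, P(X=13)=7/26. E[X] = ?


E[X] = sum(x * P(x))
= -5*5/26 + 2*5/26 + 3*2/13 + 6*5/26 + 13*7/26
= 59/13

59/13


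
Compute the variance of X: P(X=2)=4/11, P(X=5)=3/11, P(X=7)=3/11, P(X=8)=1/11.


E[X] = 52/11, E[X^2] = 302/11
Var(X) = E[X^2] - (E[X])^2 = 302/11 - (52/11)^2 = 618/121

618/121


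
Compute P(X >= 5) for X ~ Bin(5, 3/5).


P(X>=5) = P(X=5)
= 243/3125
= 243/3125

243/3125


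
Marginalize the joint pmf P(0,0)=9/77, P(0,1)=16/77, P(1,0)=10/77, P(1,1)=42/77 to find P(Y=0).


P(Y=0) = P(0,0)+P(1,0) = 9/77 + 10/77 = 19/77

19/77


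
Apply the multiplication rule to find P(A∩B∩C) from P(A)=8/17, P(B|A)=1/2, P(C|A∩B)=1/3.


P(A∩B∩C) = P(A) * P(B|A) * P(C|A∩B)
= 8/17 * 1/2 * 1/3
= 4/17 * 1/3 = 4/51

4/51


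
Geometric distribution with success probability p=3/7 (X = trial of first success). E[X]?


For geometric (trials until first success), E[X] = 1/p = 1/(3/7) = 7/3

7/3


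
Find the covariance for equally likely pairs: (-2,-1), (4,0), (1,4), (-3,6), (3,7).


E[X]=3/5, E[Y]=16/5, E[XY]=9/5
Cov(X,Y) = E[XY] - E[X]E[Y] = 9/5 - 3/5*16/5 = -3/25

-3/25


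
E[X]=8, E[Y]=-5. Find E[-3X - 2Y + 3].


E[-3X - 2Y + 3] = -3*E[X] - 2*E[Y] + 3
= (-3)*(8) + (-2)*(-5) + (3)
= -24 + 10 + 3 = -11

-11


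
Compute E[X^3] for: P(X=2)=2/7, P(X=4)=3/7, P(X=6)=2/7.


E[X^3] = sum(x^3 * P(x))
= 8*2/7 + 64*3/7 + 216*2/7
= 640/7

640/7


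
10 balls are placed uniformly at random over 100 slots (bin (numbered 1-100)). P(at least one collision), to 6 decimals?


P(all different) = prod((100-i)/100 for i=0..9) = 0.628157
P(at least one match) = 1 - 0.628157 = 0.371843

0.371843


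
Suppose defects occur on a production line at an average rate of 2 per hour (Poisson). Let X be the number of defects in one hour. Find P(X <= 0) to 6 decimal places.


P(X<=0) = e^(-2)*2^0/0!
≈ 0.1353352832
≈ 0.135335

0.135335


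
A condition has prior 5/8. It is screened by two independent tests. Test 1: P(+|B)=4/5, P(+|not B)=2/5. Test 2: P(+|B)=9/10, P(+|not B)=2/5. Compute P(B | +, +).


After test 1: P(+) = 4/5*5/8 + 2/5*3/8 = 13/20
P(B|+) = (1/2)/(13/20) = 10/13
After test 2 (use post1 as new prior): P(+) = 9/10*10/13 + 2/5*3/13 = 51/65
P(B|+,+) = (9/13)/(51/65) = 15/17

15/17


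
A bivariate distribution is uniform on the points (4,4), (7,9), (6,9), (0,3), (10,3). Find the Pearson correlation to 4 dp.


Cov(X,Y) = 2.3600, Var(X) = 11.0400, Var(Y) = 7.8400
rho = Cov/(sqrt(VarX)*sqrt(VarY)) = 0.2537

0.2537


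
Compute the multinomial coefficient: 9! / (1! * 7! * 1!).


9! = 362880
Denominator: 1!=1 * 7!=5040 * 1!=1
Coefficient = 362880 / 5040 = 72

72


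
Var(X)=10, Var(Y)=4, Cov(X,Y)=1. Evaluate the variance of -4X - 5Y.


Var(-4X - 5Y) = (-4)^2*Var(X) + (-5)^2*Var(Y) + 2*(-4)*(-5)*Cov(X,Y)
= 16*10 + 25*4 + 40*1
= 160 + 100 + 40 = 300

300


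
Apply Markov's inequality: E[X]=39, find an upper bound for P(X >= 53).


Markov: P(X >= a) <= E[X]/a
P(X >= 53) <= 39/53

39/53


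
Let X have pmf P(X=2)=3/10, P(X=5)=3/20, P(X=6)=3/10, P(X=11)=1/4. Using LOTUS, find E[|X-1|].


E[|X-1|] = sum(g(x)*P(x))
= 1*3/10 + 4*3/20 + 5*3/10 + 10*1/4
= 49/10

49/10


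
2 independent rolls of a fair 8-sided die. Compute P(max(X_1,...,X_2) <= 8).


P(max <= 8) = P(all X_i <= 8) = (P(X_1 <= 8))^2
= (8/8)^2 = 1^2 = 1

1


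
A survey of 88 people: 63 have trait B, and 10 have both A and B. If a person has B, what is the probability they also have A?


P(A|B) = P(A∩B)/P(B) = (10/88)/(63/88) = 10/63

10/63


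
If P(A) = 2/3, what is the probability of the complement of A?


P(A') = 1 - P(A) = 1 - 2/3 = 1/3

1/3


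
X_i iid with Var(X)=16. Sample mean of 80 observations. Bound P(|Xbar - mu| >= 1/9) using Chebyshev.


Var(Xbar) = Var(X)/n = 16/80
Chebyshev: P(|Xbar-mu| >= 1/9) <= Var(Xbar)/(1/9)^2 = (1/5)/(1/81) = 81/5
Bound exceeds 1, so trivial bound: 1

1


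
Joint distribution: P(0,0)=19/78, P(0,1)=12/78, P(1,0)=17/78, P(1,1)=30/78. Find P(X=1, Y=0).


Read from table: P(X=1, Y=0) = 17/78

17/78


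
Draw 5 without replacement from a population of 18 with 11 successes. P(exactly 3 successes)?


P(X=3) = C(11,3)*C(7,2) / C(18,5)
= 165*21 / 8568
= 3465/8568 = 55/136

55/136


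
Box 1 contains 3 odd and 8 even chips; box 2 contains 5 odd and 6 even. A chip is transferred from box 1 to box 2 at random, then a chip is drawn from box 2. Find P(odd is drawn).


P(transfer odd) = 3/11; P(transfer even) = 8/11
If odd transferred: Urn II has 6 odd of 12, so P(odd|odd moved) = 1/2
If even transferred: Urn II has 5 odd of 12, so P(odd|even moved) = 5/12
By total probability: P(odd) = 3/11*1/2 + 8/11*5/12 = 29/66

29/66


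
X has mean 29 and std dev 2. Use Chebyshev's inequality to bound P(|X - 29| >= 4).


k = 4/2 = 2
Chebyshev: P(|X-mu| >= k*sigma) <= 1/k^2 = 1/2^2 = 1/4

1/4


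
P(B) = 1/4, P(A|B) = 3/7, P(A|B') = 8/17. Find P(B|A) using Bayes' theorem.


P(A) = P(A|B)P(B) + P(A|B')P(B') = 3/7*1/4 + 8/17*3/4 = 219/476
P(B|A) = P(A|B)P(B)/P(A) = (3/28)/(219/476) = 17/73

17/73


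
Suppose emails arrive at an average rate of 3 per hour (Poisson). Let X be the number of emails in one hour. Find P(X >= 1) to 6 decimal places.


P(X>=1) = 1 - P(X<=0) = 1 - (e^(-3)*3^0/0!)
≈ 1 - 0.0497870684 = 0.9502129316
≈ 0.950213

0.950213


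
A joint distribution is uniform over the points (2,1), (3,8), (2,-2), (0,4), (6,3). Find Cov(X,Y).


E[X]=13/5, E[Y]=14/5, E[XY]=8
Cov(X,Y) = E[XY] - E[X]E[Y] = 8 - 13/5*14/5 = 18/25

18/25


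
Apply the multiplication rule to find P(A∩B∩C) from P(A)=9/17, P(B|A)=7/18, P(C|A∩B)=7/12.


P(A∩B∩C) = P(A) * P(B|A) * P(C|A∩B)
= 9/17 * 7/18 * 7/12
= 7/34 * 7/12 = 49/408

49/408


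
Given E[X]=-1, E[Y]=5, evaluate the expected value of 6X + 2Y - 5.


E[6X + 2Y - 5] = 6*E[X] + 2*E[Y] - 5
= (6)*(-1) + (2)*(5) + (-5)
= -6 + 10 - 5 = -1

-1


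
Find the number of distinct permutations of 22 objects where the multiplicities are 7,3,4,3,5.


22! = 1124000727777607680000
Denominator: 7!=5040 * 3!=6 * 4!=24 * 3!=6 * 5!=120
Coefficient = 1124000727777607680000 / 522547200 = 2151003254400

2151003254400


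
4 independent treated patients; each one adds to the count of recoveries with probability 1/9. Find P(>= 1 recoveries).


P(at least one) = 1 - P(none)
P(none) = (1 - 1/9)^4 = (8/9)^4 = 4096/6561
P(at least one) = 1 - 4096/6561 = 2465/6561

2465/6561


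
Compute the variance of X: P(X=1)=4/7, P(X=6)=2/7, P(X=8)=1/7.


E[X] = 24/7, E[X^2] = 20
Var(X) = E[X^2] - (E[X])^2 = 20 - (24/7)^2 = 404/49

404/49


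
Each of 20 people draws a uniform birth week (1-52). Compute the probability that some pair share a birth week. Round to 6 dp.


P(all different) = prod((52-i)/52 for i=0..19) = 0.014669
P(at least one match) = 1 - 0.014669 = 0.985331

0.985331


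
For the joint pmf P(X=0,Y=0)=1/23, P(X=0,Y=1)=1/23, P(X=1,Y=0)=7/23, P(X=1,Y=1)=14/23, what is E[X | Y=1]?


P(Y=1) = 15/23
E[X|Y=1] = (0*1 + 1*14)/15 = 14/15

14/15


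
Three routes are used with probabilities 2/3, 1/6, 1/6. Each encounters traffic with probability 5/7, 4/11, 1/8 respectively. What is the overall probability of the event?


P(A) = P(A|B1)P(B1) + P(A|B2)P(B2) + P(A|B3)P(B3)
= 5/7*2/3 + 4/11*1/6 + 1/8*1/6
= 10/21 + 2/33 + 1/48 = 687/1232

687/1232


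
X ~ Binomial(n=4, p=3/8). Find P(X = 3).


P(X=3) = C(4,3) * p^3 * (1-p)^1
= 4 * 27/512 * 5/8
= 135/1024

135/1024


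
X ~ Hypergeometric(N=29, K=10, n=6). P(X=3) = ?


P(X=3) = C(10,3)*C(19,3) / C(29,6)
= 120*969 / 475020
= 116280/475020 = 646/2639

646/2639


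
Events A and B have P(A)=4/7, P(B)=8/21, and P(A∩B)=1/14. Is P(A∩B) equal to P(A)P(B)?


P(A)*P(B) = 4/7*8/21 = 32/147
P(A∩B) = 1/14 != 32/147, so not independent

No, A and B are not independent


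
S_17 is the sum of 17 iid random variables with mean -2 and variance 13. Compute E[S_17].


E[S_n] = n*E[X_1] = 17*-2 = -34

-34


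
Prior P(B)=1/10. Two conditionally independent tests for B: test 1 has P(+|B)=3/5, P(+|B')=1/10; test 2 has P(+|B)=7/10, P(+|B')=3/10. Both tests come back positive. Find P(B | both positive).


After test 1: P(+) = 3/5*1/10 + 1/10*9/10 = 3/20
P(B|+) = (3/50)/(3/20) = 2/5
After test 2 (use post1 as new prior): P(+) = 7/10*2/5 + 3/10*3/5 = 23/50
P(B|+,+) = (7/25)/(23/50) = 14/23

14/23


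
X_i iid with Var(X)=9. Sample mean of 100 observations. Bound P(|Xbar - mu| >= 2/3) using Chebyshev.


Var(Xbar) = Var(X)/n = 9/100
Chebyshev: P(|Xbar-mu| >= 2/3) <= Var(Xbar)/(2/3)^2 = (9/100)/(4/9) = 81/400

81/400


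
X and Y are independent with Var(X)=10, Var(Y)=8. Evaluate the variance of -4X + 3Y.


Independence => Cov(X,Y)=0
Var(-4X + 3Y) = (-4)^2*Var(X) + 3^2*Var(Y)
= 16*10 + 9*8 = 232

232


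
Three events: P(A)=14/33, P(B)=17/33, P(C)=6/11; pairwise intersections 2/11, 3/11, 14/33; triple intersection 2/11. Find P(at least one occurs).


P(A∪B∪C) = P(A)+P(B)+P(C) - P(AB)-P(AC)-P(BC) + P(ABC)
= 14/33+17/33+6/11 - 2/11-3/11-14/33 + 2/11
= 26/33

26/33


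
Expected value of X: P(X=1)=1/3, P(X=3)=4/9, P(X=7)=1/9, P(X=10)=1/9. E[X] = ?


E[X] = sum(x * P(x))
= 1*1/3 + 3*4/9 + 7*1/9 + 10*1/9
= 32/9

32/9


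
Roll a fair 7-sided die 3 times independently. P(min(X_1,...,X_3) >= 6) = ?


P(min >= 6) = P(all X_i >= 6) = (P(X_1 >= 6))^3
= (2/7)^3 = 8/343

8/343


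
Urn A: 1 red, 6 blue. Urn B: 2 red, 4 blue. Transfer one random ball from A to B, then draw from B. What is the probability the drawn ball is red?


P(transfer red) = 1/7; P(transfer blue) = 6/7
If red transferred: Urn II has 3 red of 7, so P(red|red moved) = 3/7
If blue transferred: Urn II has 2 red of 7, so P(red|blue moved) = 2/7
By total probability: P(red) = 1/7*3/7 + 6/7*2/7 = 15/49

15/49


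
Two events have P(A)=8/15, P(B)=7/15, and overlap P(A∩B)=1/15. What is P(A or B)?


P(A∪B) = P(A) + P(B) - P(A∩B)
= 8/15 + 7/15 - 1/15 = 14/15

14/15


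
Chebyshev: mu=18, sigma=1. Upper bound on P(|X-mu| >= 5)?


k = 5/1 = 5
Chebyshev: P(|X-mu| >= k*sigma) <= 1/k^2 = 1/5^2 = 1/25

1/25


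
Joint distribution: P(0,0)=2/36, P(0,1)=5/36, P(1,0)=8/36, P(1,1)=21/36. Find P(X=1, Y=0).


Read from table: P(X=1, Y=0) = 8/36 = 2/9

2/9


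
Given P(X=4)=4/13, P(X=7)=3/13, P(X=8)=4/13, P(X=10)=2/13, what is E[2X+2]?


E[2X+2] = sum(g(x)*P(x))
= 10*4/13 + 16*3/13 + 18*4/13 + 22*2/13
= 204/13

204/13


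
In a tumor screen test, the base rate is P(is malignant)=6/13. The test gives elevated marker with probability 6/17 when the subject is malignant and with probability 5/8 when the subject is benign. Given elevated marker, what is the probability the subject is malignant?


P(A) = P(A|B)P(B) + P(A|B')P(B') = 6/17*6/13 + 5/8*7/13 = 883/1768
P(B|A) = P(A|B)P(B)/P(A) = (36/221)/(883/1768) = 288/883

288/883


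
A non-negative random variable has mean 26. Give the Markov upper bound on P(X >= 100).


Markov: P(X >= a) <= E[X]/a
P(X >= 100) <= 26/100 = 13/50

13/50


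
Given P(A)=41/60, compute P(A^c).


P(A') = 1 - P(A) = 1 - 41/60 = 19/60

19/60


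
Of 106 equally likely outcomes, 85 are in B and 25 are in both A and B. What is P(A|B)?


P(A|B) = P(A∩B)/P(B) = (25/106)/(85/106) = 25/85 = 5/17

5/17


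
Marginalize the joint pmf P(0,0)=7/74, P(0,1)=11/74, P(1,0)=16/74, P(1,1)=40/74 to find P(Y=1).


P(Y=1) = P(0,1)+P(1,1) = 11/74 + 40/74 = 51/74

51/74


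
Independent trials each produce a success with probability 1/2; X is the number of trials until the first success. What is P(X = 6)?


P(X=6) = (1-p)^5 * p = (1/2)^5 * 1/2
= 1/32 * 1/2 = 1/64

1/64


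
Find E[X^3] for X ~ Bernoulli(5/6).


For Bernoulli: X in {0,1}
E[X^3] = 0^3*(1-5/6) + 1^3*5/6 = 5/6

5/6


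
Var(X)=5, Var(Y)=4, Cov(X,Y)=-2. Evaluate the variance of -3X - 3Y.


Var(-3X - 3Y) = (-3)^2*Var(X) + (-3)^2*Var(Y) + 2*(-3)*(-3)*Cov(X,Y)
= 9*5 + 9*4 + 18*(-2)
= 45 + 36 - 36 = 45

45


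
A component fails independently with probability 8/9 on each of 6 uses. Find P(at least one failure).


P(at least one) = 1 - P(none)
P(none) = (1 - 8/9)^6 = (1/9)^6 = 1/531441
P(at least one) = 1 - 1/531441 = 531440/531441

531440/531441


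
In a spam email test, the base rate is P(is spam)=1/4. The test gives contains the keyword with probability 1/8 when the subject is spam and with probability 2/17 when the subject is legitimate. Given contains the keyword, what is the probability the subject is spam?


P(A) = P(A|B)P(B) + P(A|B')P(B') = 1/8*1/4 + 2/17*3/4 = 65/544
P(B|A) = P(A|B)P(B)/P(A) = (1/32)/(65/544) = 17/65

17/65


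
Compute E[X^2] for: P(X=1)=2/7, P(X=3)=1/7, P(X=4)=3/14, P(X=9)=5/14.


E[X^2] = sum(x^2 * P(x))
= 1*2/7 + 9*1/7 + 16*3/14 + 81*5/14
= 475/14

475/14


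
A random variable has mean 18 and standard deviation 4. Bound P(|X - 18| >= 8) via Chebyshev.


k = 8/4 = 2
Chebyshev: P(|X-mu| >= k*sigma) <= 1/k^2 = 1/2^2 = 1/4

1/4


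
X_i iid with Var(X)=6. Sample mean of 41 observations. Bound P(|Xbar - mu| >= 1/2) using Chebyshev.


Var(Xbar) = Var(X)/n = 6/41
Chebyshev: P(|Xbar-mu| >= 1/2) <= Var(Xbar)/(1/2)^2 = (6/41)/(1/4) = 24/41

24/41


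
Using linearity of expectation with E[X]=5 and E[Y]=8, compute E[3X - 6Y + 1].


E[3X - 6Y + 1] = 3*E[X] - 6*E[Y] + 1
= (3)*(5) + (-6)*(8) + (1)
= 15 - 48 + 1 = -32

-32


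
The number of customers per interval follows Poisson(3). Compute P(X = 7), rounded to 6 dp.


P(X=7) = e^(-3) * 3^7 / 7!
≈ 0.04978706837 * 2187 / 5040
≈ 0.021604

0.021604


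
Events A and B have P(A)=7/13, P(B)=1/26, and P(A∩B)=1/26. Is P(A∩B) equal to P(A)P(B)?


P(A)*P(B) = 7/13*1/26 = 7/338
P(A∩B) = 1/26 != 7/338, so not independent

No, A and B are not independent


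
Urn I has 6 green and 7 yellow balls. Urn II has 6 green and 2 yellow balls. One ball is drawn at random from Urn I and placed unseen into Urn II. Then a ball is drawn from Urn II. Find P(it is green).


P(transfer green) = 6/13; P(transfer yellow) = 7/13
If green transferred: Urn II has 7 green of 9, so P(green|green moved) = 7/9
If yellow transferred: Urn II has 6 green of 9, so P(green|yellow moved) = 2/3
By total probability: P(green) = 6/13*7/9 + 7/13*2/3 = 28/39

28/39


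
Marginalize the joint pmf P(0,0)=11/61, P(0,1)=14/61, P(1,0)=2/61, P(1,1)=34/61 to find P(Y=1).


P(Y=1) = P(0,1)+P(1,1) = 14/61 + 34/61 = 48/61

48/61


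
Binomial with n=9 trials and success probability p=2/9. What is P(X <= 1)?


P(X<=1) = P(X=0) + P(X=1)
= 40353607/387420489 + 11529602/43046721
= 144120025/387420489

144120025/387420489


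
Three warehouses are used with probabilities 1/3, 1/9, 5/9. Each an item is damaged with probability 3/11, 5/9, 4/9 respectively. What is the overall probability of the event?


P(A) = P(A|B1)P(B1) + P(A|B2)P(B2) + P(A|B3)P(B3)
= 3/11*1/3 + 5/9*1/9 + 4/9*5/9
= 1/11 + 5/81 + 20/81 = 356/891

356/891


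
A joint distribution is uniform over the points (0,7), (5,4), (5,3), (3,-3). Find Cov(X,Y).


E[X]=13/4, E[Y]=11/4, E[XY]=13/2
Cov(X,Y) = E[XY] - E[X]E[Y] = 13/2 - 13/4*11/4 = -39/16

-39/16


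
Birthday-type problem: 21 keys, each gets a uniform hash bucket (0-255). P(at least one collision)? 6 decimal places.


P(all different) = prod((256-i)/256 for i=0..20) = 0.430362
P(at least one match) = 1 - 0.430362 = 0.569638

0.569638


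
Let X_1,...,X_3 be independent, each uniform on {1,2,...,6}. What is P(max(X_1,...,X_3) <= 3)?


P(max <= 3) = P(all X_i <= 3) = (P(X_1 <= 3))^3
= (3/6)^3 = (1/2)^3 = 1/8

1/8


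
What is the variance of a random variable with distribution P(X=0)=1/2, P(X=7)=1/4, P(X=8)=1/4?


E[X] = 15/4, E[X^2] = 113/4
Var(X) = E[X^2] - (E[X])^2 = 113/4 - (15/4)^2 = 227/16

227/16


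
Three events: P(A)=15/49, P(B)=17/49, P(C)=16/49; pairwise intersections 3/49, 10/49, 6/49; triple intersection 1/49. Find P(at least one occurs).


P(A∪B∪C) = P(A)+P(B)+P(C) - P(AB)-P(AC)-P(BC) + P(ABC)
= 15/49+17/49+16/49 - 3/49-10/49-6/49 + 1/49
= 30/49

30/49


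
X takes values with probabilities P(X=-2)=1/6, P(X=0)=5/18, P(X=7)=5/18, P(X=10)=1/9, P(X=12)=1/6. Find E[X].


E[X] = sum(x * P(x))
= -2*1/6 + 0*5/18 + 7*5/18 + 10*1/9 + 12*1/6
= 85/18

85/18


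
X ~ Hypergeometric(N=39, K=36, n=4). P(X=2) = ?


P(X=2) = C(36,2)*C(3,2) / C(39,4)
= 630*3 / 82251
= 1890/82251 = 210/9139

210/9139


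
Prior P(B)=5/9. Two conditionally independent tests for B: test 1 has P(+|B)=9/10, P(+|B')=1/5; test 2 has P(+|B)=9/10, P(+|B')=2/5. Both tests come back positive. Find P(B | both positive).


After test 1: P(+) = 9/10*5/9 + 1/5*4/9 = 53/90
P(B|+) = (1/2)/(53/90) = 45/53
After test 2 (use post1 as new prior): P(+) = 9/10*45/53 + 2/5*8/53 = 437/530
P(B|+,+) = (81/106)/(437/530) = 405/437

405/437


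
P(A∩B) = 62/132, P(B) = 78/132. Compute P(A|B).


P(A|B) = P(A∩B)/P(B) = (62/132)/(78/132) = 62/78 = 31/39

31/39


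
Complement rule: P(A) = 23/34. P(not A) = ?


P(A') = 1 - P(A) = 1 - 23/34 = 11/34

11/34


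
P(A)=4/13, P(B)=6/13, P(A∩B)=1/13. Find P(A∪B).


P(A∪B) = P(A) + P(B) - P(A∩B)
= 4/13 + 6/13 - 1/13 = 9/13

9/13


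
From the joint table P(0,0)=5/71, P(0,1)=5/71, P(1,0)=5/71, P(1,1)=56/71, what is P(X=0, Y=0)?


Read from table: P(X=0, Y=0) = 5/71

5/71


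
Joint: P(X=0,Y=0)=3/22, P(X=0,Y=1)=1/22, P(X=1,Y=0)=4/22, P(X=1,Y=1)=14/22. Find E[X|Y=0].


P(Y=0) = 7/22
E[X|Y=0] = (0*3 + 1*4)/7 = 4/7

4/7


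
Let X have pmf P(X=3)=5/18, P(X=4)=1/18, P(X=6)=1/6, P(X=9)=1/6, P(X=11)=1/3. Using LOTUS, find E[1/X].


E[1/X] = sum(g(x)*P(x))
= 1/3*5/18 + 1/4*1/18 + 1/6*1/6 + 1/9*1/6 + 1/11*1/3
= 145/792

145/792


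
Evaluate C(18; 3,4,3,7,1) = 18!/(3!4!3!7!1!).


18! = 6402373705728000
Denominator: 3!=6 * 4!=24 * 3!=6 * 7!=5040 * 1!=1
Coefficient = 6402373705728000 / 4354560 = 1470268800

1470268800


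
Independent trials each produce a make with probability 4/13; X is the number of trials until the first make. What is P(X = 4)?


P(X=4) = (1-p)^3 * p = (9/13)^3 * 4/13
= 729/2197 * 4/13 = 2916/28561

2916/28561


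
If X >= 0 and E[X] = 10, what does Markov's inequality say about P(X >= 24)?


Markov: P(X >= a) <= E[X]/a
P(X >= 24) <= 10/24 = 5/12

5/12


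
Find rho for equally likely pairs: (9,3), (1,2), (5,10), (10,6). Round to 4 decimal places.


Cov(X,Y) = 1.9375, Var(X) = 12.6875, Var(Y) = 9.6875
rho = Cov/(sqrt(VarX)*sqrt(VarY)) = 0.1748

0.1748


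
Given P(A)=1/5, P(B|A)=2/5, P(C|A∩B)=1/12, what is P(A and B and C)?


P(A∩B∩C) = P(A) * P(B|A) * P(C|A∩B)
= 1/5 * 2/5 * 1/12
= 2/25 * 1/12 = 1/150

1/150


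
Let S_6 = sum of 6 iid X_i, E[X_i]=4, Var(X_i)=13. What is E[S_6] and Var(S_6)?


E[S_n] = n*mu = 6*4 = 24
Var(S_n) = n*sigma^2 = 6*13 = 78

E[S_6]=24, Var(S_6)=78


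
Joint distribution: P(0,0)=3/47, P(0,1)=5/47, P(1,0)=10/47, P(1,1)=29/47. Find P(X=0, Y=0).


Read from table: P(X=0, Y=0) = 3/47

3/47


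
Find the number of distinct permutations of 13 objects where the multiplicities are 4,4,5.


13! = 6227020800
Denominator: 4!=24 * 4!=24 * 5!=120
Coefficient = 6227020800 / 69120 = 90090

90090


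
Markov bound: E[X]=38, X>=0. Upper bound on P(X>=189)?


Markov: P(X >= a) <= E[X]/a
P(X >= 189) <= 38/189

38/189


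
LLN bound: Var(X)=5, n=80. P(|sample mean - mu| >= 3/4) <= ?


Var(Xbar) = Var(X)/n = 5/80
Chebyshev: P(|Xbar-mu| >= 3/4) <= Var(Xbar)/(3/4)^2 = (1/16)/(9/16) = 1/9

1/9


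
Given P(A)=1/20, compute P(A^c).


P(A') = 1 - P(A) = 1 - 1/20 = 19/20

19/20


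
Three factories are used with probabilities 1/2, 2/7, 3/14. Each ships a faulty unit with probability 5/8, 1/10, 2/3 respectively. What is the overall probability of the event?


P(A) = P(A|B1)P(B1) + P(A|B2)P(B2) + P(A|B3)P(B3)
= 5/8*1/2 + 1/10*2/7 + 2/3*3/14
= 5/16 + 1/35 + 1/7 = 271/560

271/560


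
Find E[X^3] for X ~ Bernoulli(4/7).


For Bernoulli: X in {0,1}
E[X^3] = 0^3*(1-4/7) + 1^3*4/7 = 4/7

4/7


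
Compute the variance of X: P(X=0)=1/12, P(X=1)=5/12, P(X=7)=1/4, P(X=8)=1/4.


E[X] = 25/6, E[X^2] = 86/3
Var(X) = E[X^2] - (E[X])^2 = 86/3 - (25/6)^2 = 407/36

407/36


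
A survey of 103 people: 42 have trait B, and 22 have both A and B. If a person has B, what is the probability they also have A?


P(A|B) = P(A∩B)/P(B) = (22/103)/(42/103) = 22/42 = 11/21

11/21


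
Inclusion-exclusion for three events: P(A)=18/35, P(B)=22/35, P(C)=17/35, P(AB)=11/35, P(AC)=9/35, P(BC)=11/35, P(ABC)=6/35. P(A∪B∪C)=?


P(A∪B∪C) = P(A)+P(B)+P(C) - P(AB)-P(AC)-P(BC) + P(ABC)
= 18/35+22/35+17/35 - 11/35-9/35-11/35 + 6/35
= 32/35

32/35


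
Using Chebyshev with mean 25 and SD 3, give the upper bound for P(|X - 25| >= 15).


k = 15/3 = 5
Chebyshev: P(|X-mu| >= k*sigma) <= 1/k^2 = 1/5^2 = 1/25

1/25


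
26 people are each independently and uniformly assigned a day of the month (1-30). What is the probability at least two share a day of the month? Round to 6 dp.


P(all different) = prod((30-i)/30 for i=0..25) = 0.000000
P(at least one match) = 1 - 0.000000 = 1.000000

1.000000


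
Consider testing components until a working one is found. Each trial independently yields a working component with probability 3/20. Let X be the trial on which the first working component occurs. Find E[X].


For geometric (trials until first success), E[X] = 1/p = 1/(3/20) = 20/3

20/3


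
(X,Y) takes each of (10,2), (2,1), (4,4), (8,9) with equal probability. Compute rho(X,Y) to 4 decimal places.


Cov(X,Y) = 3.5000, Var(X) = 10.0000, Var(Y) = 9.5000
rho = Cov/(sqrt(VarX)*sqrt(VarY)) = 0.3591

0.3591


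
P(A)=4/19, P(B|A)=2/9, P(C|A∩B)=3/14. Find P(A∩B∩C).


P(A∩B∩C) = P(A) * P(B|A) * P(C|A∩B)
= 4/19 * 2/9 * 3/14
= 8/171 * 3/14 = 4/399

4/399


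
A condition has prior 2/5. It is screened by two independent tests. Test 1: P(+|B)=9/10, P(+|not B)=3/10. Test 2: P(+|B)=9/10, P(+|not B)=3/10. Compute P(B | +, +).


After test 1: P(+) = 9/10*2/5 + 3/10*3/5 = 27/50
P(B|+) = (9/25)/(27/50) = 2/3
After test 2 (use post1 as new prior): P(+) = 9/10*2/3 + 3/10*1/3 = 7/10
P(B|+,+) = (3/5)/(7/10) = 6/7

6/7


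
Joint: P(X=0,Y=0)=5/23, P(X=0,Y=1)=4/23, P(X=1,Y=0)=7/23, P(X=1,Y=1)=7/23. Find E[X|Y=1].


P(Y=1) = 11/23
E[X|Y=1] = (0*4 + 1*7)/11 = 7/11

7/11


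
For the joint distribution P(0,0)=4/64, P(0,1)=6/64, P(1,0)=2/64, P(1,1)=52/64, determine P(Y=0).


P(Y=0) = P(0,0)+P(1,0) = 4/64 + 2/64 = 6/64 = 3/32

3/32


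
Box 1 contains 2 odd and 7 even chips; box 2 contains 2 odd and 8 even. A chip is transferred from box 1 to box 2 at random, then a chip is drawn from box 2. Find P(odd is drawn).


P(transfer odd) = 2/9; P(transfer even) = 7/9
If odd transferred: Urn II has 3 odd of 11, so P(odd|odd moved) = 3/11
If even transferred: Urn II has 2 odd of 11, so P(odd|even moved) = 2/11
By total probability: P(odd) = 2/9*3/11 + 7/9*2/11 = 20/99

20/99


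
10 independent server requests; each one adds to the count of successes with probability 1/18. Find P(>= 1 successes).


P(at least one) = 1 - P(none)
P(none) = (1 - 1/18)^10 = (17/18)^10 = 2015993900449/3570467226624
P(at least one) = 1 - 2015993900449/3570467226624 = 1554473326175/3570467226624

1554473326175/3570467226624


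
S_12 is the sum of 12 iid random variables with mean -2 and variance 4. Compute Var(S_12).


By independence, Var(S_n) = n*Var(X_1) = 12*4 = 48

48


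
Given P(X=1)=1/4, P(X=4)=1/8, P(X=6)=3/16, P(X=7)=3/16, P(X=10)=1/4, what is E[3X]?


E[3X] = sum(g(x)*P(x))
= 3*1/4 + 12*1/8 + 18*3/16 + 21*3/16 + 30*1/4
= 273/16

273/16


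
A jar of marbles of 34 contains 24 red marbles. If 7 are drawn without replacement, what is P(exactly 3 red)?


P(X=3) = C(24,3)*C(10,4) / C(34,7)
= 2024*210 / 5379616
= 425040/5379616 = 2415/30566

2415/30566


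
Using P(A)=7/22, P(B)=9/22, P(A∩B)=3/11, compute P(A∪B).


P(A∪B) = P(A) + P(B) - P(A∩B)
= 7/22 + 9/22 - 3/11 = 5/11

5/11


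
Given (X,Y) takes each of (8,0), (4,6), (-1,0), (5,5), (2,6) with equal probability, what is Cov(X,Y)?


E[X]=18/5, E[Y]=17/5, E[XY]=61/5
Cov(X,Y) = E[XY] - E[X]E[Y] = 61/5 - 18/5*17/5 = -1/25

-1/25


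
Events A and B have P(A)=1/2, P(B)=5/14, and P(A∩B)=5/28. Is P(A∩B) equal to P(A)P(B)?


P(A)*P(B) = 1/2*5/14 = 5/28
P(A∩B) = 5/28, which equals P(A)P(B), so independent

Yes, A and B are independent


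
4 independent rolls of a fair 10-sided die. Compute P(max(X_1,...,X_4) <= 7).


P(max <= 7) = P(all X_i <= 7) = (P(X_1 <= 7))^4
= (7/10)^4 = 2401/10000

2401/10000


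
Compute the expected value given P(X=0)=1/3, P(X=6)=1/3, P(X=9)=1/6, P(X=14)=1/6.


E[X] = sum(x * P(x))
= 0*1/3 + 6*1/3 + 9*1/6 + 14*1/6
= 35/6

35/6


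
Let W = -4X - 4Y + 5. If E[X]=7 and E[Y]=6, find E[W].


E[-4X - 4Y + 5] = -4*E[X] - 4*E[Y] + 5
= (-4)*(7) + (-4)*(6) + (5)
= -28 - 24 + 5 = -47

-47


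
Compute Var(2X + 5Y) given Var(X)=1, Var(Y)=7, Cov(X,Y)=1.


Var(2X + 5Y) = 2^2*Var(X) + 5^2*Var(Y) + 2*2*5*Cov(X,Y)
= 4*1 + 25*7 + 20*1
= 4 + 175 + 20 = 199

199


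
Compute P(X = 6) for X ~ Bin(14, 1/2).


P(X=6) = C(14,6) * p^6 * (1-p)^8
= 3003 * 1/64 * 1/256
= 3003/16384

3003/16384


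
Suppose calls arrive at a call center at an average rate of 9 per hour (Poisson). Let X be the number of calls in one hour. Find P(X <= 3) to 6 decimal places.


P(X<=3) = e^(-9)*9^0/0! + e^(-9)*9^1/1! + e^(-9)*9^2/2! + e^(-9)*9^3/3!
≈ 0.0001234098 + 0.0011106882 + 0.0049980971 + 0.0149942912
= 0.0212264863
≈ 0.021226

0.021226


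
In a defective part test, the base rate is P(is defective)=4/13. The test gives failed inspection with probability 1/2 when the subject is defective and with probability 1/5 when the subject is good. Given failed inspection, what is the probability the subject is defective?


P(A) = P(A|B)P(B) + P(A|B')P(B') = 1/2*4/13 + 1/5*9/13 = 19/65
P(B|A) = P(A|B)P(B)/P(A) = (2/13)/(19/65) = 10/19

10/19


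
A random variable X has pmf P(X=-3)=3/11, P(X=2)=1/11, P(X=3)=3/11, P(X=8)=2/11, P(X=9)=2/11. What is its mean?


E[X] = sum(x * P(x))
= -3*3/11 + 2*1/11 + 3*3/11 + 8*2/11 + 9*2/11
= 36/11

36/11


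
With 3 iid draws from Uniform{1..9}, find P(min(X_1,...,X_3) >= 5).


P(min >= 5) = P(all X_i >= 5) = (P(X_1 >= 5))^3
= (5/9)^3 = 125/729

125/729


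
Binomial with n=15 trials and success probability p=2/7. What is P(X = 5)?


P(X=5) = C(15,5) * p^5 * (1-p)^10
= 3003 * 32/16807 * 9765625/282475249
= 134062500000/678223072849

134062500000/678223072849


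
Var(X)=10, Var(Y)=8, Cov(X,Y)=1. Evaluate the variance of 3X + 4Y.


Var(3X + 4Y) = 3^2*Var(X) + 4^2*Var(Y) + 2*3*4*Cov(X,Y)
= 9*10 + 16*8 + 24*1
= 90 + 128 + 24 = 242

242


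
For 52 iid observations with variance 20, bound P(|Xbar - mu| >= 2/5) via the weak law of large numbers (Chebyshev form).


Var(Xbar) = Var(X)/n = 20/52
Chebyshev: P(|Xbar-mu| >= 2/5) <= Var(Xbar)/(2/5)^2 = (5/13)/(4/25) = 125/52
Bound exceeds 1, so trivial bound: 1

1


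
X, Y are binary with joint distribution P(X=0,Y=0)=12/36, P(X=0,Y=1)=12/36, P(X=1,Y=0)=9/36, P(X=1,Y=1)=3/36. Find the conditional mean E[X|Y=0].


P(Y=0) = 21/36
E[X|Y=0] = (0*12 + 1*9)/21 = 9/21 = 3/7

3/7


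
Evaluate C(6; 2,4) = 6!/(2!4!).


6! = 720
Denominator: 2!=2 * 4!=24
Coefficient = 720 / 48 = 15

15


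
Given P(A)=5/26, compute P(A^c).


P(A') = 1 - P(A) = 1 - 5/26 = 21/26

21/26


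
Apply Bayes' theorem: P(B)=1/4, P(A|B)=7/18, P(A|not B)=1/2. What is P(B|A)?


P(A) = P(A|B)P(B) + P(A|B')P(B') = 7/18*1/4 + 1/2*3/4 = 17/36
P(B|A) = P(A|B)P(B)/P(A) = (7/72)/(17/36) = 7/34

7/34


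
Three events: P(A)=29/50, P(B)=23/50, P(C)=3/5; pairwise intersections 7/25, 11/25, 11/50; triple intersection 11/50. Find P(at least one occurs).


P(A∪B∪C) = P(A)+P(B)+P(C) - P(AB)-P(AC)-P(BC) + P(ABC)
= 29/50+23/50+3/5 - 7/25-11/25-11/50 + 11/50
= 23/25

23/25


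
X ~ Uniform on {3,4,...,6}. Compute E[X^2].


E[X^2] = (1/4) * sum(x^2 for x=3..6)
= 86/4 = 43/2

43/2


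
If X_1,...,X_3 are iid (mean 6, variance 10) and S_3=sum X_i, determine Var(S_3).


By independence, Var(S_n) = n*Var(X_1) = 3*10 = 30

30


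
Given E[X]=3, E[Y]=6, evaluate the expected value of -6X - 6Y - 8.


E[-6X - 6Y - 8] = -6*E[X] - 6*E[Y] - 8
= (-6)*(3) + (-6)*(6) + (-8)
= -18 - 36 - 8 = -62

-62


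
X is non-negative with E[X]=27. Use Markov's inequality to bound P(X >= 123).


Markov: P(X >= a) <= E[X]/a
P(X >= 123) <= 27/123 = 9/41

9/41


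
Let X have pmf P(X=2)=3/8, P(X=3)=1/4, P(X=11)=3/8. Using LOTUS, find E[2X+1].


E[2X+1] = sum(g(x)*P(x))
= 5*3/8 + 7*1/4 + 23*3/8
= 49/4

49/4


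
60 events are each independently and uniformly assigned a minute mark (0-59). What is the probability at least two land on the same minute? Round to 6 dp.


P(all different) = prod((60-i)/60 for i=0..59) = 0.000000
P(at least one match) = 1 - 0.000000 = 1.000000

1.000000


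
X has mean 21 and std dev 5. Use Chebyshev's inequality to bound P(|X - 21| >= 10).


k = 10/5 = 2
Chebyshev: P(|X-mu| >= k*sigma) <= 1/k^2 = 1/2^2 = 1/4

1/4


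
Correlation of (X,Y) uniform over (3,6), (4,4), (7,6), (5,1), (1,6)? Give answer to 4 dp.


Cov(X,Y) = -1.0000, Var(X) = 4.0000, Var(Y) = 3.8400
rho = Cov/(sqrt(VarX)*sqrt(VarY)) = -0.2552

-0.2552


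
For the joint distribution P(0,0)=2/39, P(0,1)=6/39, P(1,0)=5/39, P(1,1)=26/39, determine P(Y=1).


P(Y=1) = P(0,1)+P(1,1) = 6/39 + 26/39 = 32/39

32/39


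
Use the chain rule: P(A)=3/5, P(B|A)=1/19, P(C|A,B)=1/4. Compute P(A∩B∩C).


P(A∩B∩C) = P(A) * P(B|A) * P(C|A∩B)
= 3/5 * 1/19 * 1/4
= 3/95 * 1/4 = 3/380

3/380


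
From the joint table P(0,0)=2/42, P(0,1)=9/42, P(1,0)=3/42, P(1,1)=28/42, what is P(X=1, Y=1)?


Read from table: P(X=1, Y=1) = 28/42 = 2/3

2/3


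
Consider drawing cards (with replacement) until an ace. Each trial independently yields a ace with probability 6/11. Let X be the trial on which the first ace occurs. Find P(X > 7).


P(X > 7) = P(first 7 trials all fail) = (1-p)^7 = (5/11)^7 = 78125/19487171

78125/19487171


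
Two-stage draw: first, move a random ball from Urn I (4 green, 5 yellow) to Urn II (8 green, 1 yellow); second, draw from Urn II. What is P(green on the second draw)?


P(transfer green) = 4/9; P(transfer yellow) = 5/9
If green transferred: Urn II has 9 green of 10, so P(green|green moved) = 9/10
If yellow transferred: Urn II has 8 green of 10, so P(green|yellow moved) = 4/5
By total probability: P(green) = 4/9*9/10 + 5/9*4/5 = 38/45

38/45


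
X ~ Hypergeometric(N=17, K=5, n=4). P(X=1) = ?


P(X=1) = C(5,1)*C(12,3) / C(17,4)
= 5*220 / 2380
= 1100/2380 = 55/119

55/119


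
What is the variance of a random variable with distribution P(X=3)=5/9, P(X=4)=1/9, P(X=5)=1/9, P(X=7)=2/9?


E[X] = 38/9, E[X^2] = 184/9
Var(X) = E[X^2] - (E[X])^2 = 184/9 - (38/9)^2 = 212/81

212/81


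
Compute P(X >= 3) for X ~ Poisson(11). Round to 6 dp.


P(X>=3) = 1 - P(X<=2) = 1 - (e^(-11)*11^0/0! + e^(-11)*11^1/1! + e^(-11)*11^2/2!)
≈ 1 - (0.0000167017 + 0.0001837187 + 0.0010104529)
= 1 - 0.0012108733 = 0.9987891267
≈ 0.998789

0.998789


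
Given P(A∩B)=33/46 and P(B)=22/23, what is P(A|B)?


P(A|B) = P(A∩B)/P(B) = (33/46)/(44/46) = 33/44 = 3/4

3/4


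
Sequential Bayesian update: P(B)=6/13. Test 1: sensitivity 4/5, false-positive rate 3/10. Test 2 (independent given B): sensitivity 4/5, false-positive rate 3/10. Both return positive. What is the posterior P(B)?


After test 1: P(+) = 4/5*6/13 + 3/10*7/13 = 69/130
P(B|+) = (24/65)/(69/130) = 16/23
After test 2 (use post1 as new prior): P(+) = 4/5*16/23 + 3/10*7/23 = 149/230
P(B|+,+) = (64/115)/(149/230) = 128/149

128/149


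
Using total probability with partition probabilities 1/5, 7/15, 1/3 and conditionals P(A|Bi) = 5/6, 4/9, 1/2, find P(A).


P(A) = P(A|B1)P(B1) + P(A|B2)P(B2) + P(A|B3)P(B3)
= 5/6*1/5 + 4/9*7/15 + 1/2*1/3
= 1/6 + 28/135 + 1/6 = 73/135

73/135


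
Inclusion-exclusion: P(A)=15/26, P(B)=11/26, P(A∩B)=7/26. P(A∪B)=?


P(A∪B) = P(A) + P(B) - P(A∩B)
= 15/26 + 11/26 - 7/26 = 19/26

19/26


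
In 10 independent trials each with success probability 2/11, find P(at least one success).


P(at least one) = 1 - P(none)
P(none) = (1 - 2/11)^10 = (9/11)^10 = 3486784401/25937424601
P(at least one) = 1 - 3486784401/25937424601 = 22450640200/25937424601

22450640200/25937424601


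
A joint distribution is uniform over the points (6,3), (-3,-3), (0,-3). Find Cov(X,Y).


E[X]=1, E[Y]=-1, E[XY]=9
Cov(X,Y) = E[XY] - E[X]E[Y] = 9 - 1*-1 = 10

10


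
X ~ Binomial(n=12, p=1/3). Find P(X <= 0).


P(X<=0) = P(X=0)
= 4096/531441
= 4096/531441

4096/531441


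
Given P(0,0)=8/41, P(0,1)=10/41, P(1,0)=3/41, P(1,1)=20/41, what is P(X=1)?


P(X=1) = P(1,0)+P(1,1) = 3/41 + 20/41 = 23/41

23/41


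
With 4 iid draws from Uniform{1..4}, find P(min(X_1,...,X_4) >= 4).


P(min >= 4) = P(all X_i >= 4) = (P(X_1 >= 4))^4
= (1/4)^4 = 1/256

1/256


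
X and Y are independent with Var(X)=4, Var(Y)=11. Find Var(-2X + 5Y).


Independence => Cov(X,Y)=0
Var(-2X + 5Y) = (-2)^2*Var(X) + 5^2*Var(Y)
= 4*4 + 25*11 = 291

291


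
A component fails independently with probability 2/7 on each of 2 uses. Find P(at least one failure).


P(at least one) = 1 - P(none)
P(none) = (1 - 2/7)^2 = (5/7)^2 = 25/49
P(at least one) = 1 - 25/49 = 24/49

24/49


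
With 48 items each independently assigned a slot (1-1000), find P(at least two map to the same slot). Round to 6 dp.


P(all different) = prod((1000-i)/1000 for i=0..47) = 0.317812
P(at least one match) = 1 - 0.317812 = 0.682188

0.682188


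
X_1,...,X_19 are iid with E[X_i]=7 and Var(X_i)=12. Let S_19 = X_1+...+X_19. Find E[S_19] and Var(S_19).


E[S_n] = n*mu = 19*7 = 133
Var(S_n) = n*sigma^2 = 19*12 = 228

E[S_19]=133, Var(S_19)=228


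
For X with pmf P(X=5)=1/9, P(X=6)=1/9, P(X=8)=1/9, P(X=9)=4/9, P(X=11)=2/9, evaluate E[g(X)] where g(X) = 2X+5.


E[2X+5] = sum(g(x)*P(x))
= 15*1/9 + 17*1/9 + 21*1/9 + 23*4/9 + 27*2/9
= 199/9

199/9


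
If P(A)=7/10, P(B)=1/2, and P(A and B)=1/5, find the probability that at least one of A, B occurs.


P(A∪B) = P(A) + P(B) - P(A∩B)
= 7/10 + 1/2 - 1/5 = 1

1


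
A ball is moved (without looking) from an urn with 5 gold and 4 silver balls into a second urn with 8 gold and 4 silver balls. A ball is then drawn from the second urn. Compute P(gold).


P(transfer gold) = 5/9; P(transfer silver) = 4/9
If gold transferred: Urn II has 9 gold of 13, so P(gold|gold moved) = 9/13
If silver transferred: Urn II has 8 gold of 13, so P(gold|silver moved) = 8/13
By total probability: P(gold) = 5/9*9/13 + 4/9*8/13 = 77/117

77/117


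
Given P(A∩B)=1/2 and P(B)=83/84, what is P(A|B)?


P(A|B) = P(A∩B)/P(B) = (84/168)/(166/168) = 84/166 = 42/83

42/83


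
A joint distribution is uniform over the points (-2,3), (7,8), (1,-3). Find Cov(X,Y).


E[X]=2, E[Y]=8/3, E[XY]=47/3
Cov(X,Y) = E[XY] - E[X]E[Y] = 47/3 - 2*8/3 = 31/3

31/3


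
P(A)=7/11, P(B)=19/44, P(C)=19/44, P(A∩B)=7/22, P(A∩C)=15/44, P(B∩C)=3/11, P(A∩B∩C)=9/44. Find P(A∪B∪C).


P(A∪B∪C) = P(A)+P(B)+P(C) - P(AB)-P(AC)-P(BC) + P(ABC)
= 7/11+19/44+19/44 - 7/22-15/44-3/11 + 9/44
= 17/22

17/22


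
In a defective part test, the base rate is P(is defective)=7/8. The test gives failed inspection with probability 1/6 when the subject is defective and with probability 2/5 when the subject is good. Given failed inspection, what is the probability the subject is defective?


P(A) = P(A|B)P(B) + P(A|B')P(B') = 1/6*7/8 + 2/5*1/8 = 47/240
P(B|A) = P(A|B)P(B)/P(A) = (7/48)/(47/240) = 35/47

35/47


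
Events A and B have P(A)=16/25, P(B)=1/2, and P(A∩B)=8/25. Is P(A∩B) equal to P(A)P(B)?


P(A)*P(B) = 16/25*1/2 = 8/25
P(A∩B) = 8/25, which equals P(A)P(B), so independent

Yes, A and B are independent


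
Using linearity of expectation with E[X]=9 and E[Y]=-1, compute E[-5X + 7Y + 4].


E[-5X + 7Y + 4] = -5*E[X] + 7*E[Y] + 4
= (-5)*(9) + (7)*(-1) + (4)
= -45 - 7 + 4 = -48

-48


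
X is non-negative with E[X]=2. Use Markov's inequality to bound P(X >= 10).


Markov: P(X >= a) <= E[X]/a
P(X >= 10) <= 2/10 = 1/5

1/5


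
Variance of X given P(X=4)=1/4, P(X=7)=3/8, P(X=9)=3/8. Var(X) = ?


E[X] = 7, E[X^2] = 211/4
Var(X) = E[X^2] - (E[X])^2 = 211/4 - (7)^2 = 15/4

15/4


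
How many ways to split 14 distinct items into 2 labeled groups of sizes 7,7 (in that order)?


14! = 87178291200
Denominator: 7!=5040 * 7!=5040
Coefficient = 87178291200 / 25401600 = 3432

3432


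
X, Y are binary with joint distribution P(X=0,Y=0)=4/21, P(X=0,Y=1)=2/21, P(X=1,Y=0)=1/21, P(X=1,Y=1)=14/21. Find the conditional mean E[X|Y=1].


P(Y=1) = 16/21
E[X|Y=1] = (0*2 + 1*14)/16 = 14/16 = 7/8

7/8


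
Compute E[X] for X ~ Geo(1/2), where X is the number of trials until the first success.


For geometric (trials until first success), E[X] = 1/p = 1/(1/2) = 2

2


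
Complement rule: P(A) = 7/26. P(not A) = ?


P(A') = 1 - P(A) = 1 - 7/26 = 19/26

19/26


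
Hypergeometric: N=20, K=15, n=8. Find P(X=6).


P(X=6) = C(15,6)*C(5,2) / C(20,8)
= 5005*10 / 125970
= 50050/125970 = 385/969

385/969
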